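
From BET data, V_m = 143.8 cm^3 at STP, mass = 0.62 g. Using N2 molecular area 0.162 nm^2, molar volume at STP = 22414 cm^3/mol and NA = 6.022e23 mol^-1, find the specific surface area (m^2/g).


Number of moles in monolayer = V_m / 22414 = 143.8 / 22414 = 0.00641563
Number of molecules = moles * NA = 0.00641563 * 6.022e23
SA = molecules * sigma / mass
SA = (143.8 / 22414) * 6.022e23 * 0.162e-18 / 0.62
SA = 1009.5 m^2/g

1009.5


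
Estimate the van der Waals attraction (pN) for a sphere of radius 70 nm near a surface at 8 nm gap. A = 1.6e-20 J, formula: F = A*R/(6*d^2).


Convert to SI: R = 70 nm = 7e-08 m, d = 8 nm = 8e-09 m
F = A * R / (6 * d^2)
F = 1.6e-20 * 7e-08 / (6 * (8e-09)^2)
F = 2.91667e-12 N = 2.917 pN

2.917


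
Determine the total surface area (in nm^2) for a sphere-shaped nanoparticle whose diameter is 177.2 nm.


Radius r = 177.2/2 = 88.6 nm
Surface area SA = 4 * pi * r^2
SA = 4 * pi * (88.6)^2
SA = 98645.51 nm^2

98645.51


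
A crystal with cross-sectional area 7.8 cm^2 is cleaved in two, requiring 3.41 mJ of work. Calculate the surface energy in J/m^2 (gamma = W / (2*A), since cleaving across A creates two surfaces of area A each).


Convert: A = 7.8 cm^2 = 0.00078 m^2, W = 3.41 mJ = 0.00341 J
Cleaving exposes two faces of area A, so total new surface = 2*A and gamma = W / (2*A)
gamma = 0.00341 / (2 * 0.00078)
gamma = 2.186 J/m^2

2.186


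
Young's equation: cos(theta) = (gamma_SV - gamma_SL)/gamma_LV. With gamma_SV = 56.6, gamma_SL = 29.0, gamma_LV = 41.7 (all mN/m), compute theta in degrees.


cos(theta) = (gamma_SV - gamma_SL) / gamma_LV
cos(theta) = (56.6 - 29.0) / 41.7
cos(theta) = 0.661871
theta = arccos(0.661871) = 48.56 degrees

48.56


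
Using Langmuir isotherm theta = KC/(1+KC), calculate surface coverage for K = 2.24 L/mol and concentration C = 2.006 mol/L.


Langmuir isotherm: theta = K*C / (1 + K*C)
K*C = 2.24 * 2.006 = 4.49344
theta = 4.49344 / (1 + 4.49344) = 4.49344 / 5.49344
theta = 0.818

0.818


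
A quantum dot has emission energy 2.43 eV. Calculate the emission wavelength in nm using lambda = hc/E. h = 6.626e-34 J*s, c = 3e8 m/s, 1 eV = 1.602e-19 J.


Convert energy: E = 2.43 eV = 2.43 * 1.602e-19 = 3.89286e-19 J
lambda = h*c / E = 6.626e-34 * 3e8 / 3.89286e-19
lambda = 5.10627e-07 m = 510.6 nm

510.6


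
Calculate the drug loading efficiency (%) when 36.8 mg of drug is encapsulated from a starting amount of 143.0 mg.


Drug loading efficiency = (drug loaded / drug initial) * 100
DLE = 36.8 / 143.0 * 100
DLE = 0.2573 * 100
DLE = 25.73%

25.73


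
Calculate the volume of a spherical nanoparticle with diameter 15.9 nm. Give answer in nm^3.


Radius r = 15.9/2 = 7.95 nm
Volume V = (4/3) * pi * r^3
V = (4/3) * pi * (7.95)^3
V = 2104.7 nm^3

2104.7


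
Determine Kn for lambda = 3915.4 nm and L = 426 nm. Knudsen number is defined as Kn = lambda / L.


Knudsen number Kn = lambda / L
Kn = 3915.4 / 426
Kn = 9.1911

9.1911


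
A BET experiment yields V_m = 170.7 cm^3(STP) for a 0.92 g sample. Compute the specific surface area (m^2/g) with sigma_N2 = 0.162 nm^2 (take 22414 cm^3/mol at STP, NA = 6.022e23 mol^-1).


Number of moles in monolayer = V_m / 22414 = 170.7 / 22414 = 0.00761578
Number of molecules = moles * NA = 0.00761578 * 6.022e23
SA = molecules * sigma / mass
SA = (170.7 / 22414) * 6.022e23 * 0.162e-18 / 0.92
SA = 807.6 m^2/g

807.6


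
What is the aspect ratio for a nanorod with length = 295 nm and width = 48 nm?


Aspect ratio AR = length / diameter
AR = 295 / 48
AR = 6.15

6.15


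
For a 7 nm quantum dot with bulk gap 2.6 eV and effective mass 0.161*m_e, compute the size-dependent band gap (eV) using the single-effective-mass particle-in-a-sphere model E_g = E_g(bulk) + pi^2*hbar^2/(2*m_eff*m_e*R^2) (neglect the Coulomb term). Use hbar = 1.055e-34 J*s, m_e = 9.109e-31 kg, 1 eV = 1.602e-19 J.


Radius R = 7/2 nm = 3.5e-09 m
Confinement energy dE = pi^2 * hbar^2 / (2 * m_eff * m_e * R^2)
dE = pi^2 * (1.055e-34)^2 / (2 * 0.161 * 9.109e-31 * (3.5e-09)^2) J, divided by 1.602e-19 J/eV
dE = 0.1908 eV
Total band gap = E_g(bulk) + dE = 2.6 + 0.1908 = 2.7908 eV

2.7908


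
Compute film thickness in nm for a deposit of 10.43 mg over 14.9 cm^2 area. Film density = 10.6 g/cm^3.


Convert: m = 10.43 mg = 1.0430e-05 kg, A = 14.9 cm^2 = 1.4900e-03 m^2, rho = 10.6 g/cm^3 = 10600 kg/m^3
t = m / (A * rho)
t = 1.0430e-05 / (1.4900e-03 * 10600)
t = 6.6038e-07 m = 660.4 nm

660.4


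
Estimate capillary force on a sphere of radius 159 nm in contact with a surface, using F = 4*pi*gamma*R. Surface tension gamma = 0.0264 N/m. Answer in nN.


Convert radius: R = 159 nm = 1.59e-07 m
F = 4 * pi * gamma * R
F = 4 * pi * 0.0264 * 1.59e-07
F = 5.27486e-08 N = 52.7486 nN

52.7486


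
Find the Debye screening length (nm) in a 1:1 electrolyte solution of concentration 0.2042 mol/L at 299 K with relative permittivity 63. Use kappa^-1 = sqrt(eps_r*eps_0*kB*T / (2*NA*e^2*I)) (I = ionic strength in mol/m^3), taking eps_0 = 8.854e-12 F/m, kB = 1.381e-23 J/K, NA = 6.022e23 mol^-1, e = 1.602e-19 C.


Ionic strength I = 0.2042 * 1^2 * 1000 = 204.2 mol/m^3
kappa^-1 = sqrt(63 * 8.854e-12 * 1.381e-23 * 299 / (2 * 6.022e23 * (1.602e-19)^2 * 204.2))
kappa^-1 = 0.604 nm

0.604


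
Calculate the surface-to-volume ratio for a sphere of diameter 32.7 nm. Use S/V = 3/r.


Radius r = 32.7/2 = 16.35 nm
S/V = 3 / r = 3 / 16.35
S/V = 0.1835 nm^-1

0.1835


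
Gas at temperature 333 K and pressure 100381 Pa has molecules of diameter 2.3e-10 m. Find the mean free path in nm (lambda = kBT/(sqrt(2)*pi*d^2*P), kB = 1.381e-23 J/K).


Mean free path: lambda = kB*T / (sqrt(2) * pi * d^2 * P)
lambda = 1.381e-23 * 333 / (sqrt(2) * pi * (2.3e-10)^2 * 100381)
lambda = 1.94924e-07 m
lambda = 194.92 nm

194.92


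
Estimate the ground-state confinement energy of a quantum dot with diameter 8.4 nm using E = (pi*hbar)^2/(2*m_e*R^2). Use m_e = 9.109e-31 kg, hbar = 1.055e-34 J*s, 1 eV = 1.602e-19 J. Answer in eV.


Radius R = 8.4/2 = 4.2 nm = 4.2e-09 m
E = (pi * 1.055e-34)^2 / (2 * 9.109e-31 * (4.2e-09)^2)
E(J) = 3.41826e-21
E = E(J) / 1.602e-19 = 0.0213 eV

0.0213


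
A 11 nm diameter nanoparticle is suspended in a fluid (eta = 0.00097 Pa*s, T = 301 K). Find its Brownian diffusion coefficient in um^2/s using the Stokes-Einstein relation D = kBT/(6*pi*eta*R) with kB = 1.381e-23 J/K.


Radius R = 11/2 = 5.5 nm = 5.5e-09 m
D = kB*T / (6*pi*eta*R)
D = 1.381e-23 * 301 / (6 * pi * 0.00097 * 5.5e-09)
D = 4.13356e-11 m^2/s = 41.336 um^2/s

41.336


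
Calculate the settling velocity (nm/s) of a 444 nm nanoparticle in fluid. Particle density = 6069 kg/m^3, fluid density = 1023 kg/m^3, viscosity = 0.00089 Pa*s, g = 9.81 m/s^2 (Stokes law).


Radius R = 444/2 nm = 2.22e-07 m
Density difference = 6069 - 1023 = 5046 kg/m^3
v = 2 * R^2 * (rho_p - rho_f) * g / (9 * eta)
v = 2 * (2.22e-07)^2 * 5046 * 9.81 / (9 * 0.00089)
v = 6.09144e-07 m/s = 609.1436 nm/s

609.1436


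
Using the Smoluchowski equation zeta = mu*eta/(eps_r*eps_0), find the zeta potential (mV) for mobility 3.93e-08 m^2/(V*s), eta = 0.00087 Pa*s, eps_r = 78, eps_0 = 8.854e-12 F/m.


Smoluchowski equation: zeta = mu * eta / (eps_r * eps_0)
zeta = 3.93e-08 * 0.00087 / (78 * 8.854e-12)
zeta = 0.049508 V = 49.51 mV

49.51


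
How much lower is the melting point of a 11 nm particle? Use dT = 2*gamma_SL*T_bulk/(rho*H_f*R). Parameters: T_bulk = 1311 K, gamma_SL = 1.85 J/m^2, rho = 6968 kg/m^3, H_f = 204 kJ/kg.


Radius R = 11/2 = 5.5 nm = 5.5e-09 m
Convert H_f = 204 kJ/kg = 204000 J/kg
dT = 2 * gamma_SL * T_bulk / (rho * H_f * R)
dT = 2 * 1.85 * 1311 / (6968 * 204000 * 5.5e-09)
dT = 620.4 K

620.4


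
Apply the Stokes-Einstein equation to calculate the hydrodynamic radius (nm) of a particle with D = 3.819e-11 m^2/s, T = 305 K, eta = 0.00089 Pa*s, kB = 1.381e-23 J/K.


Stokes-Einstein: R = kB*T / (6*pi*eta*D)
R = 1.381e-23 * 305 / (6 * pi * 0.00089 * 3.819e-11)
R = 6.57435e-09 m = 6.57 nm

6.57


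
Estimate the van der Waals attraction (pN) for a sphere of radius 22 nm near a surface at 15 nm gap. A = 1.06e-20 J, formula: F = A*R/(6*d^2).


Convert to SI: R = 22 nm = 2.2e-08 m, d = 15 nm = 1.5e-08 m
F = A * R / (6 * d^2)
F = 1.06e-20 * 2.2e-08 / (6 * (1.5e-08)^2)
F = 1.72741e-13 N = 0.173 pN

0.173


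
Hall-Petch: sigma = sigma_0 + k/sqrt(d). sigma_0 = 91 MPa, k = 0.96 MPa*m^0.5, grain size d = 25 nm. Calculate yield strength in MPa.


d = 25 nm = 2.5e-08 m
sqrt(d) = 0.0001581139
Hall-Petch contribution = k / sqrt(d) = 0.96 / 0.0001581139 = 6071.6 MPa
sigma = sigma_0 + k/sqrt(d) = 91 + 6071.6 = 6162.6 MPa

6162.6


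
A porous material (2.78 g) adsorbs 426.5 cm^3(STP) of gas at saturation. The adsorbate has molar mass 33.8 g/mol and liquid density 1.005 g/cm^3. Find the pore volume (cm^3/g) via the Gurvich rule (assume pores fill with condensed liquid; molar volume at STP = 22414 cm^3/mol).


Moles adsorbed n = V_ads / 22414 = 426.5 / 22414 = 1.902829e-02 mol
Liquid volume V_liq = n * M / rho_liq = 1.902829e-02 * 33.8 / 1.005 = 0.63996 cm^3
Specific pore volume V_pore = V_liq / m_sample = 0.63996 / 2.78
V_pore = 0.2302 cm^3/g

0.2302


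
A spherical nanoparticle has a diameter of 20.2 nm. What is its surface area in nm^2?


Radius r = 20.2/2 = 10.1 nm
Surface area SA = 4 * pi * r^2
SA = 4 * pi * (10.1)^2
SA = 1281.9 nm^2

1281.9


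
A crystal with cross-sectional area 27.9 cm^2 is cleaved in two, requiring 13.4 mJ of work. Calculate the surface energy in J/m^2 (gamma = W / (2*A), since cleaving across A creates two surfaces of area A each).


Convert: A = 27.9 cm^2 = 0.00279 m^2, W = 13.4 mJ = 0.0134 J
Cleaving exposes two faces of area A, so total new surface = 2*A and gamma = W / (2*A)
gamma = 0.0134 / (2 * 0.00279)
gamma = 2.401 J/m^2

2.401


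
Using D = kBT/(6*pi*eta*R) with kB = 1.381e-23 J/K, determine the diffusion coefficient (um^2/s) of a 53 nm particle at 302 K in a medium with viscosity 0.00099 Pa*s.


Radius R = 53/2 = 26.5 nm = 2.65e-08 m
D = kB*T / (6*pi*eta*R)
D = 1.381e-23 * 302 / (6 * pi * 0.00099 * 2.65e-08)
D = 8.43371e-12 m^2/s = 8.434 um^2/s

8.434


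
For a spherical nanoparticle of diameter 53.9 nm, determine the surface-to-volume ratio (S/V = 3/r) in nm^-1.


Radius r = 53.9/2 = 26.95 nm
S/V = 3 / r = 3 / 26.95
S/V = 0.1113 nm^-1

0.1113


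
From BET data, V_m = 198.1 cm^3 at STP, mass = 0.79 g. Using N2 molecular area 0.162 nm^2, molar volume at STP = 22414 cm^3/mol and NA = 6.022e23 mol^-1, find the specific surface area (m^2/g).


Number of moles in monolayer = V_m / 22414 = 198.1 / 22414 = 0.00883823
Number of molecules = moles * NA = 0.00883823 * 6.022e23
SA = molecules * sigma / mass
SA = (198.1 / 22414) * 6.022e23 * 0.162e-18 / 0.79
SA = 1091.4 m^2/g

1091.4


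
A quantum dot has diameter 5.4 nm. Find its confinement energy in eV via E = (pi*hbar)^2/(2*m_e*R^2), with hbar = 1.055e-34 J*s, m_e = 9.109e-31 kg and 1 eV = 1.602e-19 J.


Radius R = 5.4/2 = 2.7 nm = 2.7e-09 m
E = (pi * 1.055e-34)^2 / (2 * 9.109e-31 * (2.7e-09)^2)
E(J) = 8.27135e-21
E = E(J) / 1.602e-19 = 0.0516 eV

0.0516


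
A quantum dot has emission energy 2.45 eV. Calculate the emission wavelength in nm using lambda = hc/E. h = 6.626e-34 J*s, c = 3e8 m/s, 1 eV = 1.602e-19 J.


Convert energy: E = 2.45 eV = 2.45 * 1.602e-19 = 3.9249e-19 J
lambda = h*c / E = 6.626e-34 * 3e8 / 3.9249e-19
lambda = 5.06459e-07 m = 506.5 nm

506.5


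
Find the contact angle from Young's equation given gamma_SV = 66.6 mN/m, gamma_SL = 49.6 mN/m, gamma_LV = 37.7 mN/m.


cos(theta) = (gamma_SV - gamma_SL) / gamma_LV
cos(theta) = (66.6 - 49.6) / 37.7
cos(theta) = 0.450928
theta = arccos(0.450928) = 63.2 degrees

63.2


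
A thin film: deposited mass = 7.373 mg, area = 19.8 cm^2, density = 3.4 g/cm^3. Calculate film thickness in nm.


Convert: m = 7.373 mg = 7.3730e-06 kg, A = 19.8 cm^2 = 1.9800e-03 m^2, rho = 3.4 g/cm^3 = 3400 kg/m^3
t = m / (A * rho)
t = 7.3730e-06 / (1.9800e-03 * 3400)
t = 1.0952e-06 m = 1095.2 nm

1095.2


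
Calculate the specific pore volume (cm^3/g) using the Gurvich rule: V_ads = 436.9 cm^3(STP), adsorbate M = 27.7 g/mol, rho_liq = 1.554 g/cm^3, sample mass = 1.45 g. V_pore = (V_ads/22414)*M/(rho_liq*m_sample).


Moles adsorbed n = V_ads / 22414 = 436.9 / 22414 = 1.949228e-02 mol
Liquid volume V_liq = n * M / rho_liq = 1.949228e-02 * 27.7 / 1.554 = 0.34745 cm^3
Specific pore volume V_pore = V_liq / m_sample = 0.34745 / 1.45
V_pore = 0.2396 cm^3/g

0.2396


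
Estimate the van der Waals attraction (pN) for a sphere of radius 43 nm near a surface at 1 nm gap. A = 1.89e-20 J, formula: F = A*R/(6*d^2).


Convert to SI: R = 43 nm = 4.3e-08 m, d = 1 nm = 1e-09 m
F = A * R / (6 * d^2)
F = 1.89e-20 * 4.3e-08 / (6 * (1e-09)^2)
F = 1.3545e-10 N = 135.45 pN

135.45


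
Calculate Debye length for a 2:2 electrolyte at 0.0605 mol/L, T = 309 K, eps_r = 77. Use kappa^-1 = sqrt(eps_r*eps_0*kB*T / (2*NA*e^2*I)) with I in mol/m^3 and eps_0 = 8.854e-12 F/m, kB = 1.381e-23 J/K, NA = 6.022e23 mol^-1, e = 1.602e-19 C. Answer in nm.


Ionic strength I = 0.0605 * 2^2 * 1000 = 242 mol/m^3
kappa^-1 = sqrt(77 * 8.854e-12 * 1.381e-23 * 309 / (2 * 6.022e23 * (1.602e-19)^2 * 242))
kappa^-1 = 0.624 nm

0.624


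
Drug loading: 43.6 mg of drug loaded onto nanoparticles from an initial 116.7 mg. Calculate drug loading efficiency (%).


Drug loading efficiency = (drug loaded / drug initial) * 100
DLE = 43.6 / 116.7 * 100
DLE = 0.3736 * 100
DLE = 37.36%

37.36


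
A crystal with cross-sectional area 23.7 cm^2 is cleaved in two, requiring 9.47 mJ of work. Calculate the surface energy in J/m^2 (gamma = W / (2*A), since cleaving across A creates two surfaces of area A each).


Convert: A = 23.7 cm^2 = 0.00237 m^2, W = 9.47 mJ = 0.00947 J
Cleaving exposes two faces of area A, so total new surface = 2*A and gamma = W / (2*A)
gamma = 0.00947 / (2 * 0.00237)
gamma = 1.998 J/m^2

1.998


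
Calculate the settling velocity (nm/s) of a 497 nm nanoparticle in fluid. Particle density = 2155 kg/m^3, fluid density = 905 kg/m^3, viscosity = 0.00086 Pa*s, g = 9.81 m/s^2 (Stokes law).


Radius R = 497/2 nm = 2.485e-07 m
Density difference = 2155 - 905 = 1250 kg/m^3
v = 2 * R^2 * (rho_p - rho_f) * g / (9 * eta)
v = 2 * (2.485e-07)^2 * 1250 * 9.81 / (9 * 0.00086)
v = 1.95668e-07 m/s = 195.6685 nm/s

195.6685


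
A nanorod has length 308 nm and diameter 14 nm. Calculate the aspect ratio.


Aspect ratio AR = length / diameter
AR = 308 / 14
AR = 22.0

22.0


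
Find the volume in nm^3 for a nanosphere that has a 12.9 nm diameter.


Radius r = 12.9/2 = 6.45 nm
Volume V = (4/3) * pi * r^3
V = (4/3) * pi * (6.45)^3
V = 1124.0 nm^3

1124.0


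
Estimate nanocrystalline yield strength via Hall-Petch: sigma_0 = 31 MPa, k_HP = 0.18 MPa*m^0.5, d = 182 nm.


d = 182 nm = 1.82e-07 m
sqrt(d) = 0.0004266146
Hall-Petch contribution = k / sqrt(d) = 0.18 / 0.0004266146 = 421.9 MPa
sigma = sigma_0 + k/sqrt(d) = 31 + 421.9 = 452.9 MPa

452.9


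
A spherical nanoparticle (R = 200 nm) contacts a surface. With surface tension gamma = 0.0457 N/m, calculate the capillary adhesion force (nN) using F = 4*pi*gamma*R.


Convert radius: R = 200 nm = 2e-07 m
F = 4 * pi * gamma * R
F = 4 * pi * 0.0457 * 2e-07
F = 1.14857e-07 N = 114.8566 nN

114.8566


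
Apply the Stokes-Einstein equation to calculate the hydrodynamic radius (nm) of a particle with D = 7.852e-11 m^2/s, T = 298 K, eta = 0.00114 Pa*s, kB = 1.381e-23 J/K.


Stokes-Einstein: R = kB*T / (6*pi*eta*D)
R = 1.381e-23 * 298 / (6 * pi * 0.00114 * 7.852e-11)
R = 2.43907e-09 m = 2.44 nm

2.44


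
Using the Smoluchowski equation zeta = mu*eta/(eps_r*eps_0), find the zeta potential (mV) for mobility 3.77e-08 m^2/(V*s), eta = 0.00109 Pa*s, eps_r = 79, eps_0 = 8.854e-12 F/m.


Smoluchowski equation: zeta = mu * eta / (eps_r * eps_0)
zeta = 3.77e-08 * 0.00109 / (79 * 8.854e-12)
zeta = 0.058749 V = 58.75 mV

58.75


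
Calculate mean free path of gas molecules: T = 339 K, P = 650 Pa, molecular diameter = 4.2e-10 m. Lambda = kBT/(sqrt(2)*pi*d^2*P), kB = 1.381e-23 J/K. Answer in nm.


Mean free path: lambda = kB*T / (sqrt(2) * pi * d^2 * P)
lambda = 1.381e-23 * 339 / (sqrt(2) * pi * (4.2e-10)^2 * 650)
lambda = 9.19002e-06 m
lambda = 9190.02 nm

9190.02


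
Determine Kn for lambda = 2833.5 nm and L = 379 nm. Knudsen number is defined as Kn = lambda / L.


Knudsen number Kn = lambda / L
Kn = 2833.5 / 379
Kn = 7.4763

7.4763


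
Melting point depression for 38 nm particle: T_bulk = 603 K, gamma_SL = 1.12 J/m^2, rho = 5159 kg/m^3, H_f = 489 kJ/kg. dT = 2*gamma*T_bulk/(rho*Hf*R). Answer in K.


Radius R = 38/2 = 19 nm = 1.9e-08 m
Convert H_f = 489 kJ/kg = 489000 J/kg
dT = 2 * gamma_SL * T_bulk / (rho * H_f * R)
dT = 2 * 1.12 * 603 / (5159 * 489000 * 1.9e-08)
dT = 28.2 K

28.2


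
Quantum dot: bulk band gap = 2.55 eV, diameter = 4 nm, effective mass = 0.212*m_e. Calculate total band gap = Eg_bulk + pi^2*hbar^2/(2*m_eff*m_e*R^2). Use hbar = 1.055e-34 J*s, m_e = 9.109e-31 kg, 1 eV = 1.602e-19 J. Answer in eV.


Radius R = 4/2 nm = 2e-09 m
Confinement energy dE = pi^2 * hbar^2 / (2 * m_eff * m_e * R^2)
dE = pi^2 * (1.055e-34)^2 / (2 * 0.212 * 9.109e-31 * (2e-09)^2) J, divided by 1.602e-19 J/eV
dE = 0.4439 eV
Total band gap = E_g(bulk) + dE = 2.55 + 0.4439 = 2.9939 eV

2.9939


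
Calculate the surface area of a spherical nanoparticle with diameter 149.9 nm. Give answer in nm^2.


Radius r = 149.9/2 = 74.95 nm
Surface area SA = 4 * pi * r^2
SA = 4 * pi * (74.95)^2
SA = 70591.62 nm^2

70591.62


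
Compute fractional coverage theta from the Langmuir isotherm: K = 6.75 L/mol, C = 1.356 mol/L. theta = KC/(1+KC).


Langmuir isotherm: theta = K*C / (1 + K*C)
K*C = 6.75 * 1.356 = 9.153
theta = 9.153 / (1 + 9.153) = 9.153 / 10.153
theta = 0.9015

0.9015


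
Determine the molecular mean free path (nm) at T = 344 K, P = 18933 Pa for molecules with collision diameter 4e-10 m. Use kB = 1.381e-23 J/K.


Mean free path: lambda = kB*T / (sqrt(2) * pi * d^2 * P)
lambda = 1.381e-23 * 344 / (sqrt(2) * pi * (4e-10)^2 * 18933)
lambda = 3.52978e-07 m
lambda = 352.98 nm

352.98


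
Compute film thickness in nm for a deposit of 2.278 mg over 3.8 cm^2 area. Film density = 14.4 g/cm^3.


Convert: m = 2.278 mg = 2.2780e-06 kg, A = 3.8 cm^2 = 3.8000e-04 m^2, rho = 14.4 g/cm^3 = 14400 kg/m^3
t = m / (A * rho)
t = 2.2780e-06 / (3.8000e-04 * 14400)
t = 4.1630e-07 m = 416.3 nm

416.3


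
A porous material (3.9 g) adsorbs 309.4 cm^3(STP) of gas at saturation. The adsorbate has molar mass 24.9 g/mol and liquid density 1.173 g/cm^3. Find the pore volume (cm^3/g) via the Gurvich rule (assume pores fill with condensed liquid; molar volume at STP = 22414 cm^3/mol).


Moles adsorbed n = V_ads / 22414 = 309.4 / 22414 = 1.380387e-02 mol
Liquid volume V_liq = n * M / rho_liq = 1.380387e-02 * 24.9 / 1.173 = 0.29302 cm^3
Specific pore volume V_pore = V_liq / m_sample = 0.29302 / 3.9
V_pore = 0.0751 cm^3/g

0.0751


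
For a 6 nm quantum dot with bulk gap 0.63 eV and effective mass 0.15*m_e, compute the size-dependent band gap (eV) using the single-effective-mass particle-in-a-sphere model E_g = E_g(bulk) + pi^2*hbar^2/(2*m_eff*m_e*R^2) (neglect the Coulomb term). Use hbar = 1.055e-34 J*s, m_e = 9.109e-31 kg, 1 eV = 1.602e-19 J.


Radius R = 6/2 nm = 3e-09 m
Confinement energy dE = pi^2 * hbar^2 / (2 * m_eff * m_e * R^2)
dE = pi^2 * (1.055e-34)^2 / (2 * 0.15 * 9.109e-31 * (3e-09)^2) J, divided by 1.602e-19 J/eV
dE = 0.2788 eV
Total band gap = E_g(bulk) + dE = 0.63 + 0.2788 = 0.9088 eV

0.9088


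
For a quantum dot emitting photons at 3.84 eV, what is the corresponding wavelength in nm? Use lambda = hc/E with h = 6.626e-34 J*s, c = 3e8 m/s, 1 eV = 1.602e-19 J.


Convert energy: E = 3.84 eV = 3.84 * 1.602e-19 = 6.15168e-19 J
lambda = h*c / E = 6.626e-34 * 3e8 / 6.15168e-19
lambda = 3.23131e-07 m = 323.1 nm

323.1


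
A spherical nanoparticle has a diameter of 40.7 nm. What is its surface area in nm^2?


Radius r = 40.7/2 = 20.35 nm
Surface area SA = 4 * pi * r^2
SA = 4 * pi * (20.35)^2
SA = 5204.02 nm^2

5204.02


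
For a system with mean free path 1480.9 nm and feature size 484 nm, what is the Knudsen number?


Knudsen number Kn = lambda / L
Kn = 1480.9 / 484
Kn = 3.0597

3.0597


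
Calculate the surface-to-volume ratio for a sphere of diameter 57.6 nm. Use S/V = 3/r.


Radius r = 57.6/2 = 28.8 nm
S/V = 3 / r = 3 / 28.8
S/V = 0.1042 nm^-1

0.1042


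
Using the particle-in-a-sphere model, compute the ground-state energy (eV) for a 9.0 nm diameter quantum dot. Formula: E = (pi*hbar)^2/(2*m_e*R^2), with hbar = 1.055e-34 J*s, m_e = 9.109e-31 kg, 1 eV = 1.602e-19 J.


Radius R = 9.0/2 = 4.5 nm = 4.5e-09 m
E = (pi * 1.055e-34)^2 / (2 * 9.109e-31 * (4.5e-09)^2)
E(J) = 2.97769e-21
E = E(J) / 1.602e-19 = 0.0186 eV

0.0186


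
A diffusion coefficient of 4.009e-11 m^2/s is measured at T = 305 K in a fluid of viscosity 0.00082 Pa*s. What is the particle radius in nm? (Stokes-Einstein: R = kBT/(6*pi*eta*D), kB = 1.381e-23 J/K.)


Stokes-Einstein: R = kB*T / (6*pi*eta*D)
R = 1.381e-23 * 305 / (6 * pi * 0.00082 * 4.009e-11)
R = 6.79739e-09 m = 6.8 nm

6.8


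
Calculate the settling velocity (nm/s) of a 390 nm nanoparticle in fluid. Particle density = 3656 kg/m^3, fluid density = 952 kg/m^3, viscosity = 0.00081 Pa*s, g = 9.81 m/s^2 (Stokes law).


Radius R = 390/2 nm = 1.95e-07 m
Density difference = 3656 - 952 = 2704 kg/m^3
v = 2 * R^2 * (rho_p - rho_f) * g / (9 * eta)
v = 2 * (1.95e-07)^2 * 2704 * 9.81 / (9 * 0.00081)
v = 2.76724e-07 m/s = 276.7244 nm/s

276.7244


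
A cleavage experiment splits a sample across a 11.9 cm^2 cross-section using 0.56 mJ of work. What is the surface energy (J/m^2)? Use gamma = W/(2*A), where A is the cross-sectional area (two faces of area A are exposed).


Convert: A = 11.9 cm^2 = 0.00119 m^2, W = 0.56 mJ = 0.00056 J
Cleaving exposes two faces of area A, so total new surface = 2*A and gamma = W / (2*A)
gamma = 0.00056 / (2 * 0.00119)
gamma = 0.235 J/m^2

0.235


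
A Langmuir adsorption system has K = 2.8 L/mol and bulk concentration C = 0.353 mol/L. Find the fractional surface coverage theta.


Langmuir isotherm: theta = K*C / (1 + K*C)
K*C = 2.8 * 0.353 = 0.9884
theta = 0.9884 / (1 + 0.9884) = 0.9884 / 1.9884
theta = 0.4971

0.4971


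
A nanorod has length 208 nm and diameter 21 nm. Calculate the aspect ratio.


Aspect ratio AR = length / diameter
AR = 208 / 21
AR = 9.9

9.9


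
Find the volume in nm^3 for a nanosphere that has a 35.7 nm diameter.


Radius r = 35.7/2 = 17.85 nm
Volume V = (4/3) * pi * r^3
V = (4/3) * pi * (17.85)^3
V = 23823.37 nm^3

23823.37


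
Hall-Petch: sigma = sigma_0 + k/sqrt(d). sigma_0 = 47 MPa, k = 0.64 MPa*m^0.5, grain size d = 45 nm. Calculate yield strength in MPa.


d = 45 nm = 4.5e-08 m
sqrt(d) = 0.000212132
Hall-Petch contribution = k / sqrt(d) = 0.64 / 0.000212132 = 3017.0 MPa
sigma = sigma_0 + k/sqrt(d) = 47 + 3017.0 = 3064.0 MPa

3064.0


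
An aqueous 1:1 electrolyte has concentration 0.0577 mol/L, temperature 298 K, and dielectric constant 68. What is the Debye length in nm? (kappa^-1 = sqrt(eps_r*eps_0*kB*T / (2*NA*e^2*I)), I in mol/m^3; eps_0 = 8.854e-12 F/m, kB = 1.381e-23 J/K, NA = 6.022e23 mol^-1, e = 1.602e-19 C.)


Ionic strength I = 0.0577 * 1^2 * 1000 = 57.7 mol/m^3
kappa^-1 = sqrt(68 * 8.854e-12 * 1.381e-23 * 298 / (2 * 6.022e23 * (1.602e-19)^2 * 57.7))
kappa^-1 = 1.179 nm

1.179


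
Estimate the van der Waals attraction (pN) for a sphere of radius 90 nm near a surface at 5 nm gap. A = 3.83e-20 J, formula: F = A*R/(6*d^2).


Convert to SI: R = 90 nm = 9e-08 m, d = 5 nm = 5e-09 m
F = A * R / (6 * d^2)
F = 3.83e-20 * 9e-08 / (6 * (5e-09)^2)
F = 2.298e-11 N = 22.98 pN

22.98


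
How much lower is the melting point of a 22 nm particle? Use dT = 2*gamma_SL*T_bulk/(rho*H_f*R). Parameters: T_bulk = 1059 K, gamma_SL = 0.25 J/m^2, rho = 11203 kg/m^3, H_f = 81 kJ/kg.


Radius R = 22/2 = 11 nm = 1.1e-08 m
Convert H_f = 81 kJ/kg = 81000 J/kg
dT = 2 * gamma_SL * T_bulk / (rho * H_f * R)
dT = 2 * 0.25 * 1059 / (11203 * 81000 * 1.1e-08)
dT = 53.0 K

53.0


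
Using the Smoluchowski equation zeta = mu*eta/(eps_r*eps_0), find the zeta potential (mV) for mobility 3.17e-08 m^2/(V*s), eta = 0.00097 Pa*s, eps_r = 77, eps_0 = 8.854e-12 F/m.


Smoluchowski equation: zeta = mu * eta / (eps_r * eps_0)
zeta = 3.17e-08 * 0.00097 / (77 * 8.854e-12)
zeta = 0.045103 V = 45.1 mV

45.1


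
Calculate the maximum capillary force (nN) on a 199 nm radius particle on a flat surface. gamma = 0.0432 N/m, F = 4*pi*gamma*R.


Convert radius: R = 199 nm = 1.99e-07 m
F = 4 * pi * gamma * R
F = 4 * pi * 0.0432 * 1.99e-07
F = 1.08031e-07 N = 108.0306 nN

108.0306


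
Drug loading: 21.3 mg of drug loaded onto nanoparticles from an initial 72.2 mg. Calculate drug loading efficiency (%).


Drug loading efficiency = (drug loaded / drug initial) * 100
DLE = 21.3 / 72.2 * 100
DLE = 0.295 * 100
DLE = 29.5%

29.5


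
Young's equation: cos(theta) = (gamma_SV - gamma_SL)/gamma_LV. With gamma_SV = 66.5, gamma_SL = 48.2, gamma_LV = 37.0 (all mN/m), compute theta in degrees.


cos(theta) = (gamma_SV - gamma_SL) / gamma_LV
cos(theta) = (66.5 - 48.2) / 37.0
cos(theta) = 0.494595
theta = arccos(0.494595) = 60.36 degrees

60.36


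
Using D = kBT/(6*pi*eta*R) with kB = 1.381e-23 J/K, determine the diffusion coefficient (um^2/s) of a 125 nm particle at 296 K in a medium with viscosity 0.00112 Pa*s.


Radius R = 125/2 = 62.5 nm = 6.25e-08 m
D = kB*T / (6*pi*eta*R)
D = 1.381e-23 * 296 / (6 * pi * 0.00112 * 6.25e-08)
D = 3.09803e-12 m^2/s = 3.098 um^2/s

3.098


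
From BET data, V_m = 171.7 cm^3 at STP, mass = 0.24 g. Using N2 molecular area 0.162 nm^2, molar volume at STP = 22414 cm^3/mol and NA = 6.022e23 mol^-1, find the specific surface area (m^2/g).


Number of moles in monolayer = V_m / 22414 = 171.7 / 22414 = 0.00766039
Number of molecules = moles * NA = 0.00766039 * 6.022e23
SA = molecules * sigma / mass
SA = (171.7 / 22414) * 6.022e23 * 0.162e-18 / 0.24
SA = 3113.8 m^2/g

3113.8


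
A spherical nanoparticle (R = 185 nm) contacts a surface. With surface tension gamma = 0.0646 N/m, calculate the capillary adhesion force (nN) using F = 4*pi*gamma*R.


Convert radius: R = 185 nm = 1.85e-07 m
F = 4 * pi * gamma * R
F = 4 * pi * 0.0646 * 1.85e-07
F = 1.50181e-07 N = 150.1807 nN

150.1807


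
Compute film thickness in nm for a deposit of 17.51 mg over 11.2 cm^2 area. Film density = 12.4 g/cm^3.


Convert: m = 17.51 mg = 1.7510e-05 kg, A = 11.2 cm^2 = 1.1200e-03 m^2, rho = 12.4 g/cm^3 = 12400 kg/m^3
t = m / (A * rho)
t = 1.7510e-05 / (1.1200e-03 * 12400)
t = 1.2608e-06 m = 1260.8 nm

1260.8


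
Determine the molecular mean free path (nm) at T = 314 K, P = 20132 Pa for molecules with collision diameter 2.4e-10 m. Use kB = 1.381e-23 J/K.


Mean free path: lambda = kB*T / (sqrt(2) * pi * d^2 * P)
lambda = 1.381e-23 * 314 / (sqrt(2) * pi * (2.4e-10)^2 * 20132)
lambda = 8.41684e-07 m
lambda = 841.68 nm

841.68


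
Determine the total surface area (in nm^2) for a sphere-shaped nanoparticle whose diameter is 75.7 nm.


Radius r = 75.7/2 = 37.85 nm
Surface area SA = 4 * pi * r^2
SA = 4 * pi * (37.85)^2
SA = 18002.87 nm^2

18002.87


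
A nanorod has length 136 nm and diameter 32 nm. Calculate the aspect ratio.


Aspect ratio AR = length / diameter
AR = 136 / 32
AR = 4.25

4.25


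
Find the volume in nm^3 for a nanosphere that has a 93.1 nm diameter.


Radius r = 93.1/2 = 46.55 nm
Volume V = (4/3) * pi * r^3
V = (4/3) * pi * (46.55)^3
V = 422520.38 nm^3

422520.38


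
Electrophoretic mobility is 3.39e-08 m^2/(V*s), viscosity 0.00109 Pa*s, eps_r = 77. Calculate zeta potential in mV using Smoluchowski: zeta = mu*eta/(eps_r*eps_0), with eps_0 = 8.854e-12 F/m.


Smoluchowski equation: zeta = mu * eta / (eps_r * eps_0)
zeta = 3.39e-08 * 0.00109 / (77 * 8.854e-12)
zeta = 0.0542 V = 54.2 mV

54.2


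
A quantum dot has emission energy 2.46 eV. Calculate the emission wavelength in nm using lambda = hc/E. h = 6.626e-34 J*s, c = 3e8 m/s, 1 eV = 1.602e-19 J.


Convert energy: E = 2.46 eV = 2.46 * 1.602e-19 = 3.94092e-19 J
lambda = h*c / E = 6.626e-34 * 3e8 / 3.94092e-19
lambda = 5.044e-07 m = 504.4 nm

504.4


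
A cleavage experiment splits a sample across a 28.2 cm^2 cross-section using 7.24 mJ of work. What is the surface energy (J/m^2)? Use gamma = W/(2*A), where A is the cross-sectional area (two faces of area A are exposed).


Convert: A = 28.2 cm^2 = 0.00282 m^2, W = 7.24 mJ = 0.00724 J
Cleaving exposes two faces of area A, so total new surface = 2*A and gamma = W / (2*A)
gamma = 0.00724 / (2 * 0.00282)
gamma = 1.284 J/m^2

1.284


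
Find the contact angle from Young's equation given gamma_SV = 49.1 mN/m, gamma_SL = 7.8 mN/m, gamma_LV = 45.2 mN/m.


cos(theta) = (gamma_SV - gamma_SL) / gamma_LV
cos(theta) = (49.1 - 7.8) / 45.2
cos(theta) = 0.913717
theta = arccos(0.913717) = 23.98 degrees

23.98


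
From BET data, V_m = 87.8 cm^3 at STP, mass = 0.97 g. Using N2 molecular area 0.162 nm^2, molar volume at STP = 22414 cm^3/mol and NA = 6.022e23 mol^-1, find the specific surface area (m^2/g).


Number of moles in monolayer = V_m / 22414 = 87.8 / 22414 = 0.00391719
Number of molecules = moles * NA = 0.00391719 * 6.022e23
SA = molecules * sigma / mass
SA = (87.8 / 22414) * 6.022e23 * 0.162e-18 / 0.97
SA = 394.0 m^2/g

394.0


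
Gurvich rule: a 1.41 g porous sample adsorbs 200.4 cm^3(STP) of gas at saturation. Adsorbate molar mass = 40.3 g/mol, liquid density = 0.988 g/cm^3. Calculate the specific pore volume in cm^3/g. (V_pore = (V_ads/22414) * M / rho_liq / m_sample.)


Moles adsorbed n = V_ads / 22414 = 200.4 / 22414 = 8.940841e-03 mol
Liquid volume V_liq = n * M / rho_liq = 8.940841e-03 * 40.3 / 0.988 = 0.36469 cm^3
Specific pore volume V_pore = V_liq / m_sample = 0.36469 / 1.41
V_pore = 0.2586 cm^3/g

0.2586


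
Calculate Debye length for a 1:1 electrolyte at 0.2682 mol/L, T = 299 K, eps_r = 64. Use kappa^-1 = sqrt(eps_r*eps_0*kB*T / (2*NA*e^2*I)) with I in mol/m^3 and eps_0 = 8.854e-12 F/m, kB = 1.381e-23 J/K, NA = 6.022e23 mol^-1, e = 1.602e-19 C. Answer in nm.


Ionic strength I = 0.2682 * 1^2 * 1000 = 268.2 mol/m^3
kappa^-1 = sqrt(64 * 8.854e-12 * 1.381e-23 * 299 / (2 * 6.022e23 * (1.602e-19)^2 * 268.2))
kappa^-1 = 0.531 nm

0.531


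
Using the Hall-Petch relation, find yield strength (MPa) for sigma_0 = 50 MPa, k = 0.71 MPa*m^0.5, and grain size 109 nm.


d = 109 nm = 1.09e-07 m
sqrt(d) = 0.0003301515
Hall-Petch contribution = k / sqrt(d) = 0.71 / 0.0003301515 = 2150.5 MPa
sigma = sigma_0 + k/sqrt(d) = 50 + 2150.5 = 2200.5 MPa

2200.5


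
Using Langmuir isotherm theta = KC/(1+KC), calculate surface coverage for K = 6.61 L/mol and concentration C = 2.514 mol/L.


Langmuir isotherm: theta = K*C / (1 + K*C)
K*C = 6.61 * 2.514 = 16.61754
theta = 16.61754 / (1 + 16.61754) = 16.61754 / 17.61754
theta = 0.9432

0.9432


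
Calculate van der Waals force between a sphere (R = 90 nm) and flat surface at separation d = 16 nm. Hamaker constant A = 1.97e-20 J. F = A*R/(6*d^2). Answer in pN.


Convert to SI: R = 90 nm = 9e-08 m, d = 16 nm = 1.6e-08 m
F = A * R / (6 * d^2)
F = 1.97e-20 * 9e-08 / (6 * (1.6e-08)^2)
F = 1.1543e-12 N = 1.154 pN

1.154


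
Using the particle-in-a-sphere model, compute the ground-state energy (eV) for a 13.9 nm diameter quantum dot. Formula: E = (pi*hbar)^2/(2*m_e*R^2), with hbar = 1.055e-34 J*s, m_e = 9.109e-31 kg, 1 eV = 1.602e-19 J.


Radius R = 13.9/2 = 6.95 nm = 6.95e-09 m
E = (pi * 1.055e-34)^2 / (2 * 9.109e-31 * (6.95e-09)^2)
E(J) = 1.24834e-21
E = E(J) / 1.602e-19 = 0.0078 eV

0.0078


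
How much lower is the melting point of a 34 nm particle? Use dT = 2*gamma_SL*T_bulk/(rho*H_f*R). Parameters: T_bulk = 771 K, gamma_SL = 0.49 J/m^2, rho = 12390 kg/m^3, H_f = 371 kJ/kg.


Radius R = 34/2 = 17 nm = 1.7e-08 m
Convert H_f = 371 kJ/kg = 371000 J/kg
dT = 2 * gamma_SL * T_bulk / (rho * H_f * R)
dT = 2 * 0.49 * 771 / (12390 * 371000 * 1.7e-08)
dT = 9.7 K

9.7


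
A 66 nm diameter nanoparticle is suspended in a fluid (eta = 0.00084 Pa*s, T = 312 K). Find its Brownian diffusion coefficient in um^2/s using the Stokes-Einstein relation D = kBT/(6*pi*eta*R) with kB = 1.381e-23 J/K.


Radius R = 66/2 = 33 nm = 3.3e-08 m
D = kB*T / (6*pi*eta*R)
D = 1.381e-23 * 312 / (6 * pi * 0.00084 * 3.3e-08)
D = 8.2462e-12 m^2/s = 8.246 um^2/s

8.246


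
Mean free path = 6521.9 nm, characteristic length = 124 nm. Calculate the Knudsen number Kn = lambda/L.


Knudsen number Kn = lambda / L
Kn = 6521.9 / 124
Kn = 52.596

52.596


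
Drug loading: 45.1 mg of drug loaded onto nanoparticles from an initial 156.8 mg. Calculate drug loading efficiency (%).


Drug loading efficiency = (drug loaded / drug initial) * 100
DLE = 45.1 / 156.8 * 100
DLE = 0.2876 * 100
DLE = 28.76%

28.76


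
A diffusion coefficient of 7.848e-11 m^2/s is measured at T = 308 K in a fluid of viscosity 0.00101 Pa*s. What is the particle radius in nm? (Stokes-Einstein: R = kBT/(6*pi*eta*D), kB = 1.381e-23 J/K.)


Stokes-Einstein: R = kB*T / (6*pi*eta*D)
R = 1.381e-23 * 308 / (6 * pi * 0.00101 * 7.848e-11)
R = 2.84684e-09 m = 2.85 nm

2.85


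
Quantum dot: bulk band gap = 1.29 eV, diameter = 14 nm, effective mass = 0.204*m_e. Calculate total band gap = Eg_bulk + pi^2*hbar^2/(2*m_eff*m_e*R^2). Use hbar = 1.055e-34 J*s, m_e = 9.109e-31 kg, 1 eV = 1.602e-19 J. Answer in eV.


Radius R = 14/2 nm = 7e-09 m
Confinement energy dE = pi^2 * hbar^2 / (2 * m_eff * m_e * R^2)
dE = pi^2 * (1.055e-34)^2 / (2 * 0.204 * 9.109e-31 * (7e-09)^2) J, divided by 1.602e-19 J/eV
dE = 0.0377 eV
Total band gap = E_g(bulk) + dE = 1.29 + 0.0377 = 1.3277 eV

1.3277


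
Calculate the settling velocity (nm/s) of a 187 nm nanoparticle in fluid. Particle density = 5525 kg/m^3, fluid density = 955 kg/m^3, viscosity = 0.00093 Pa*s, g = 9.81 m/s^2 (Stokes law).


Radius R = 187/2 nm = 9.35e-08 m
Density difference = 5525 - 955 = 4570 kg/m^3
v = 2 * R^2 * (rho_p - rho_f) * g / (9 * eta)
v = 2 * (9.35e-08)^2 * 4570 * 9.81 / (9 * 0.00093)
v = 9.36511e-08 m/s = 93.6511 nm/s

93.6511


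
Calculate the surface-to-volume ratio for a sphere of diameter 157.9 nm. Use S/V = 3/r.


Radius r = 157.9/2 = 78.95 nm
S/V = 3 / r = 3 / 78.95
S/V = 0.038 nm^-1

0.038


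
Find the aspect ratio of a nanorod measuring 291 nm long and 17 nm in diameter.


Aspect ratio AR = length / diameter
AR = 291 / 17
AR = 17.12

17.12


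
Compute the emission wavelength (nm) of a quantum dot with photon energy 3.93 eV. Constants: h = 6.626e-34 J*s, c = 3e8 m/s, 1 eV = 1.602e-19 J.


Convert energy: E = 3.93 eV = 3.93 * 1.602e-19 = 6.29586e-19 J
lambda = h*c / E = 6.626e-34 * 3e8 / 6.29586e-19
lambda = 3.15731e-07 m = 315.7 nm

315.7


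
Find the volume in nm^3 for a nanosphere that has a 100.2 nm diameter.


Radius r = 100.2/2 = 50.1 nm
Volume V = (4/3) * pi * r^3
V = (4/3) * pi * (50.1)^3
V = 526746.66 nm^3

526746.66


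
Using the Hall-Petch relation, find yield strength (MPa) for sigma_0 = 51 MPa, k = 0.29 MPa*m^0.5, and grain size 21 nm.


d = 21 nm = 2.1e-08 m
sqrt(d) = 0.0001449138
Hall-Petch contribution = k / sqrt(d) = 0.29 / 0.0001449138 = 2001.2 MPa
sigma = sigma_0 + k/sqrt(d) = 51 + 2001.2 = 2052.2 MPa

2052.2


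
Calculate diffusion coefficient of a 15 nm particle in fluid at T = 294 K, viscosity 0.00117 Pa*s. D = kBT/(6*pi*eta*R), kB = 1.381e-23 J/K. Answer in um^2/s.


Radius R = 15/2 = 7.5 nm = 7.5e-09 m
D = kB*T / (6*pi*eta*R)
D = 1.381e-23 * 294 / (6 * pi * 0.00117 * 7.5e-09)
D = 2.45467e-11 m^2/s = 24.547 um^2/s

24.547


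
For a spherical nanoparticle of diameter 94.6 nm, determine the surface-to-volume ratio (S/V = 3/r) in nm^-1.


Radius r = 94.6/2 = 47.3 nm
S/V = 3 / r = 3 / 47.3
S/V = 0.0634 nm^-1

0.0634


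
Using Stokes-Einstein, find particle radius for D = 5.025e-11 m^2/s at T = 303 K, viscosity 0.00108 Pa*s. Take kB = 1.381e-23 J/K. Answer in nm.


Stokes-Einstein: R = kB*T / (6*pi*eta*D)
R = 1.381e-23 * 303 / (6 * pi * 0.00108 * 5.025e-11)
R = 4.09049e-09 m = 4.09 nm

4.09


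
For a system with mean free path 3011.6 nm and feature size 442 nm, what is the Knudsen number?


Knudsen number Kn = lambda / L
Kn = 3011.6 / 442
Kn = 6.8136

6.8136


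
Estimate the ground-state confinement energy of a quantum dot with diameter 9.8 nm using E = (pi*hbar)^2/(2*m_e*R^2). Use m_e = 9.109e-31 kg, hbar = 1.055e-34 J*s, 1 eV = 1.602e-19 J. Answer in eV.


Radius R = 9.8/2 = 4.9 nm = 4.9e-09 m
E = (pi * 1.055e-34)^2 / (2 * 9.109e-31 * (4.9e-09)^2)
E(J) = 2.51138e-21
E = E(J) / 1.602e-19 = 0.0157 eV

0.0157


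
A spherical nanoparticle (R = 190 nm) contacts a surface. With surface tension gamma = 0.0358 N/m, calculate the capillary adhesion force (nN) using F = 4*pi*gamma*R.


Convert radius: R = 190 nm = 1.9e-07 m
F = 4 * pi * gamma * R
F = 4 * pi * 0.0358 * 1.9e-07
F = 8.54765e-08 N = 85.4765 nN

85.4765


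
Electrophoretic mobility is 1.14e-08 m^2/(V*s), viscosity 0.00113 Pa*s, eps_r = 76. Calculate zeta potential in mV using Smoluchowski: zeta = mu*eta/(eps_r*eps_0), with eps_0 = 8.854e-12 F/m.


Smoluchowski equation: zeta = mu * eta / (eps_r * eps_0)
zeta = 1.14e-08 * 0.00113 / (76 * 8.854e-12)
zeta = 0.019144 V = 19.14 mV

19.14


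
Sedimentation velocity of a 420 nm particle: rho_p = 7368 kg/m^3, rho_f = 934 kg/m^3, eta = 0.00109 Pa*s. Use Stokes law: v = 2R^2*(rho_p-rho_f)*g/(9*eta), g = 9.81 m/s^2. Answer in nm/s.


Radius R = 420/2 nm = 2.1e-07 m
Density difference = 7368 - 934 = 6434 kg/m^3
v = 2 * R^2 * (rho_p - rho_f) * g / (9 * eta)
v = 2 * (2.1e-07)^2 * 6434 * 9.81 / (9 * 0.00109)
v = 5.67479e-07 m/s = 567.4788 nm/s

567.4788


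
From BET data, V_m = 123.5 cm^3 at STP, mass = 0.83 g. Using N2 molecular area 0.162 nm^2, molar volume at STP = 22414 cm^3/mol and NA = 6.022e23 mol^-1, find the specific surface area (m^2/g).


Number of moles in monolayer = V_m / 22414 = 123.5 / 22414 = 0.00550995
Number of molecules = moles * NA = 0.00550995 * 6.022e23
SA = molecules * sigma / mass
SA = (123.5 / 22414) * 6.022e23 * 0.162e-18 / 0.83
SA = 647.6 m^2/g

647.6


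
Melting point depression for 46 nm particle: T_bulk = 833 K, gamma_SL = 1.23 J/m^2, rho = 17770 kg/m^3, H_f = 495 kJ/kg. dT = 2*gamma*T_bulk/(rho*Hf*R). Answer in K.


Radius R = 46/2 = 23 nm = 2.3e-08 m
Convert H_f = 495 kJ/kg = 495000 J/kg
dT = 2 * gamma_SL * T_bulk / (rho * H_f * R)
dT = 2 * 1.23 * 833 / (17770 * 495000 * 2.3e-08)
dT = 10.1 K

10.1


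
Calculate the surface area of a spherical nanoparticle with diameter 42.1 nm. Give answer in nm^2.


Radius r = 42.1/2 = 21.05 nm
Surface area SA = 4 * pi * r^2
SA = 4 * pi * (21.05)^2
SA = 5568.19 nm^2

5568.19


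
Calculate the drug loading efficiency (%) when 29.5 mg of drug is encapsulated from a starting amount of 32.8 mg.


Drug loading efficiency = (drug loaded / drug initial) * 100
DLE = 29.5 / 32.8 * 100
DLE = 0.8994 * 100
DLE = 89.94%

89.94


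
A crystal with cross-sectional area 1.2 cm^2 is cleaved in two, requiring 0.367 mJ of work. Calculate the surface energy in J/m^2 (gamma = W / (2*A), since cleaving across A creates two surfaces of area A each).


Convert: A = 1.2 cm^2 = 0.00012 m^2, W = 0.367 mJ = 0.000367 J
Cleaving exposes two faces of area A, so total new surface = 2*A and gamma = W / (2*A)
gamma = 0.000367 / (2 * 0.00012)
gamma = 1.529 J/m^2

1.529


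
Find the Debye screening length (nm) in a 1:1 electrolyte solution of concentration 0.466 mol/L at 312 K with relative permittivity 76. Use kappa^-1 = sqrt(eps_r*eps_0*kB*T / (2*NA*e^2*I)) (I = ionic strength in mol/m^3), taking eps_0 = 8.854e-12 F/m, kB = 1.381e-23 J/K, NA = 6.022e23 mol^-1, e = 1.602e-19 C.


Ionic strength I = 0.466 * 1^2 * 1000 = 466 mol/m^3
kappa^-1 = sqrt(76 * 8.854e-12 * 1.381e-23 * 312 / (2 * 6.022e23 * (1.602e-19)^2 * 466))
kappa^-1 = 0.449 nm

0.449
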